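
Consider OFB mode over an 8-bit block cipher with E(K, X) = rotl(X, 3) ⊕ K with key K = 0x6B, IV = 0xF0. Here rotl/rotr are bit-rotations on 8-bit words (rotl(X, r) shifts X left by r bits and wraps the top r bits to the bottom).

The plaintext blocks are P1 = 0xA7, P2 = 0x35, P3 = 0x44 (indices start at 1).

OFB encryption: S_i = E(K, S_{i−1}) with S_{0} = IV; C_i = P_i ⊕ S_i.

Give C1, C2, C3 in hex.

C1 = 0x4B, C2 = 0x39, C3 = 0x4F

C1: S = E(K, 0xF0) = 0xEC; 0xA7 ⊕ 0xEC = 0x4B.
C2: S = E(K, 0xEC) = 0x0C; 0x35 ⊕ 0x0C = 0x39.
C3: S = E(K, 0x0C) = 0x0B; 0x44 ⊕ 0x0B = 0x4F.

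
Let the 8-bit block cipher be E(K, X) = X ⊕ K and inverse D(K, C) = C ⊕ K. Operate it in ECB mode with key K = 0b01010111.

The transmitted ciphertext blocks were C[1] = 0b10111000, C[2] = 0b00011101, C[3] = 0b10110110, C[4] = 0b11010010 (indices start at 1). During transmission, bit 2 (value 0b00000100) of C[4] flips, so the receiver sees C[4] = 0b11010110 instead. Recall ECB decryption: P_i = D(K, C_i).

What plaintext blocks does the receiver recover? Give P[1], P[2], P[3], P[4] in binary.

Only C[4] changed, to 0b11010110. In ECB, a change in C_i affects only P_i. Decrypting the received ciphertext:
P[1]: D(K, 0b10111000) = 0b11101111.
P[2]: D(K, 0b00011101) = 0b01001010.
P[3]: D(K, 0b10110110) = 0b11100001.
P[4]: D(K, 0b11010110) = 0b10000001.
Blocks that differ from the original plaintext: P[4].

P[1] = 0b11101111, P[2] = 0b01001010, P[3] = 0b11100001, P[4] = 0b10000001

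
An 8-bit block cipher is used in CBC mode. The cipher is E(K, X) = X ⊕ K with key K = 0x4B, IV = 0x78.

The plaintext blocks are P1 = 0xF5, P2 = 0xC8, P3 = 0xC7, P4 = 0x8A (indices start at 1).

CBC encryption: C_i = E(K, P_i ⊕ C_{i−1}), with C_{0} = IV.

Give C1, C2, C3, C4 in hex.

C1: P1 ⊕ 0x78 = 0x8D; E(K, 0x8D) = 0xC6.
C2: P2 ⊕ 0xC6 = 0x0E; E(K, 0x0E) = 0x45.
C3: P3 ⊕ 0x45 = 0x82; E(K, 0x82) = 0xC9.
C4: P4 ⊕ 0xC9 = 0x43; E(K, 0x43) = 0x08.

C1 = 0xC6, C2 = 0x45, C3 = 0xC9, C4 = 0x08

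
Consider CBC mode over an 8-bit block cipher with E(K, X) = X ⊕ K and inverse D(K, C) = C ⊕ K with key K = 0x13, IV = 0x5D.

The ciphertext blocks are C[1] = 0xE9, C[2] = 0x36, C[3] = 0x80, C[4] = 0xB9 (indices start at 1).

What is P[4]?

P[4] = 0x2A

CBC decryption: P_i = D(K, C_i) ⊕ C_{i−1}, with C_{0} = IV.
P[4]: D(K, 0xB9) = 0xAA; 0xAA ⊕ 0x80 = 0x2A.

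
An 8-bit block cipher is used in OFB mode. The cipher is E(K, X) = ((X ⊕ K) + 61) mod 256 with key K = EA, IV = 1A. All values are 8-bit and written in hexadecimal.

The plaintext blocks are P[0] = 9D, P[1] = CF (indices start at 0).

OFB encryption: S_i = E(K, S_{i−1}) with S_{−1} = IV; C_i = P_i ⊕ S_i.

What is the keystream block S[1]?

C[0]: S = E(K, 1A) = 51; 9D ⊕ 51 = CC.
C[1]: S = E(K, 51) = 1C; CF ⊕ 1C = D3.
So S[1] = 1C.

1C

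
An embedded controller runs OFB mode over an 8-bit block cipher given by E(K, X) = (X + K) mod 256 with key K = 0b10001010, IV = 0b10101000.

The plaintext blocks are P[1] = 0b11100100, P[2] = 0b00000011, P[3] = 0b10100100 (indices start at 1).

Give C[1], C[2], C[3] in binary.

OFB encryption: S_i = E(K, S_{i−1}) with S_{0} = IV; C_i = P_i ⊕ S_i.
C[1]: S = E(K, 0b10101000) = 0b00110010; 0b11100100 ⊕ 0b00110010 = 0b11010110.
C[2]: S = E(K, 0b00110010) = 0b10111100; 0b00000011 ⊕ 0b10111100 = 0b10111111.
C[3]: S = E(K, 0b10111100) = 0b01000110; 0b10100100 ⊕ 0b01000110 = 0b11100010.

C[1] = 0b11010110, C[2] = 0b10111111, C[3] = 0b11100010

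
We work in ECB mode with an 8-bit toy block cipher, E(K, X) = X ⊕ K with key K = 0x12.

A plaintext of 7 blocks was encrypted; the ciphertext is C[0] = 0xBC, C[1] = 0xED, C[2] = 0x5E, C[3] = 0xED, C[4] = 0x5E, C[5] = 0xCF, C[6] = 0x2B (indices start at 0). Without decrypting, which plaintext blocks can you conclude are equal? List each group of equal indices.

P[1] = P[3]; P[2] = P[4]

ECB encrypts each block independently with the same key, so equal ciphertext blocks imply equal plaintext blocks.
C[1] = C[3] = 0xED, so P[1] = P[3].
C[2] = C[4] = 0x5E, so P[2] = P[4].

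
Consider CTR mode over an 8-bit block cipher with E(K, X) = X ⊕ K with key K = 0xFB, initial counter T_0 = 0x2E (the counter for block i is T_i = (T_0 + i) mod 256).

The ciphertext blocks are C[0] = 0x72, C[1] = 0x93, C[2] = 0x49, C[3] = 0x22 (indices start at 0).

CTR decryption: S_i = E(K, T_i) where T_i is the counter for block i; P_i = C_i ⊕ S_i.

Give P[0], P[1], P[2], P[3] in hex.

P[0]: T = 0x2E, S = E(K, T) = 0xD5; 0x72 ⊕ 0xD5 = 0xA7.
P[1]: T = 0x2F, S = E(K, T) = 0xD4; 0x93 ⊕ 0xD4 = 0x47.
P[2]: T = 0x30, S = E(K, T) = 0xCB; 0x49 ⊕ 0xCB = 0x82.
P[3]: T = 0x31, S = E(K, T) = 0xCA; 0x22 ⊕ 0xCA = 0xE8.

P[0] = 0xA7, P[1] = 0x47, P[2] = 0x82, P[3] = 0xE8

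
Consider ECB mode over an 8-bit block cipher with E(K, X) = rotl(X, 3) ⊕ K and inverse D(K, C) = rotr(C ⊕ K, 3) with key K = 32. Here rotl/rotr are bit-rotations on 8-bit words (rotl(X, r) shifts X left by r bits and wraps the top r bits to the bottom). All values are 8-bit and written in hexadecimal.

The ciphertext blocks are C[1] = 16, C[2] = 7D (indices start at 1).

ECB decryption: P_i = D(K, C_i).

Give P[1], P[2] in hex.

P[1] = 84, P[2] = E9

P[1]: D(K, 16) = 84.
P[2]: D(K, 7D) = E9.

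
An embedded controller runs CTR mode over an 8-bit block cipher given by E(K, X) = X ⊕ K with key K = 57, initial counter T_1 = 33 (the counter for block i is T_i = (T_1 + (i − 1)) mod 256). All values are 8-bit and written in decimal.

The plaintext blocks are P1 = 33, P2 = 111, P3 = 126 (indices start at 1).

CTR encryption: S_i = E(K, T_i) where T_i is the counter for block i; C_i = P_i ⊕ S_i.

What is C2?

C1: T = 33, S = E(K, T) = 24; 33 ⊕ 24 = 57.
C2: T = 34, S = E(K, T) = 27; 111 ⊕ 27 = 116.

C2 = 116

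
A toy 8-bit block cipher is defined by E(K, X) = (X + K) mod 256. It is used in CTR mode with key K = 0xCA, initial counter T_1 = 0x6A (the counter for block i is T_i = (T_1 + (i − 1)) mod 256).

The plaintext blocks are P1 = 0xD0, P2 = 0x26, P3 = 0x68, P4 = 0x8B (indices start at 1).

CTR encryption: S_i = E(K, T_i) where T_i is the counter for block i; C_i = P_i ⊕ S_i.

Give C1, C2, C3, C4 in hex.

C1 = 0xE4, C2 = 0x13, C3 = 0x5E, C4 = 0xBC

C1: T = 0x6A, S = E(K, T) = 0x34; 0xD0 ⊕ 0x34 = 0xE4.
C2: T = 0x6B, S = E(K, T) = 0x35; 0x26 ⊕ 0x35 = 0x13.
C3: T = 0x6C, S = E(K, T) = 0x36; 0x68 ⊕ 0x36 = 0x5E.
C4: T = 0x6D, S = E(K, T) = 0x37; 0x8B ⊕ 0x37 = 0xBC.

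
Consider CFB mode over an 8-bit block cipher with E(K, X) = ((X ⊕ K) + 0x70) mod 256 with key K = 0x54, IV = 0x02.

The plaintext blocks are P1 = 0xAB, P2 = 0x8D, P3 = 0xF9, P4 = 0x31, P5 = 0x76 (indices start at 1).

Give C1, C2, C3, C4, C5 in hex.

CFB encryption: C_i = P_i ⊕ E(K, C_{i−1}), with C_{0} = IV.
C1: E(K, 0x02) = 0xC6; 0xAB ⊕ 0xC6 = 0x6D.
C2: E(K, 0x6D) = 0xA9; 0x8D ⊕ 0xA9 = 0x24.
C3: E(K, 0x24) = 0xE0; 0xF9 ⊕ 0xE0 = 0x19.
C4: E(K, 0x19) = 0xBD; 0x31 ⊕ 0xBD = 0x8C.
C5: E(K, 0x8C) = 0x48; 0x76 ⊕ 0x48 = 0x3E.

C1 = 0x6D, C2 = 0x24, C3 = 0x19, C4 = 0x8C, C5 = 0x3E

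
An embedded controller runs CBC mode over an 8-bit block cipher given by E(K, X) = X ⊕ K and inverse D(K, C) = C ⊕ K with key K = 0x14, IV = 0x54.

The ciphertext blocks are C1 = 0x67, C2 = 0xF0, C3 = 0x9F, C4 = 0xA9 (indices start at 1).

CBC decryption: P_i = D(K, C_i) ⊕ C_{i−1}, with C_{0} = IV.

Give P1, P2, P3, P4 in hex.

P1 = 0x27, P2 = 0x83, P3 = 0x7B, P4 = 0x22

P1: D(K, 0x67) = 0x73; 0x73 ⊕ 0x54 = 0x27.
P2: D(K, 0xF0) = 0xE4; 0xE4 ⊕ 0x67 = 0x83.
P3: D(K, 0x9F) = 0x8B; 0x8B ⊕ 0xF0 = 0x7B.
P4: D(K, 0xA9) = 0xBD; 0xBD ⊕ 0x9F = 0x22.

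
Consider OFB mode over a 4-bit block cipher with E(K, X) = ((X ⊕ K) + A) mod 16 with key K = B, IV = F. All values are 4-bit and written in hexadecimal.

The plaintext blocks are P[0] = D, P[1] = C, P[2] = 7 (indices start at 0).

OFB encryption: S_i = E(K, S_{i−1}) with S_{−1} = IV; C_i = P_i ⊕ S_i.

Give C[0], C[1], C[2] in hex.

C[0]: S = E(K, F) = E; D ⊕ E = 3.
C[1]: S = E(K, E) = F; C ⊕ F = 3.
C[2]: S = E(K, F) = E; 7 ⊕ E = 9.

C[0] = 3, C[1] = 3, C[2] = 9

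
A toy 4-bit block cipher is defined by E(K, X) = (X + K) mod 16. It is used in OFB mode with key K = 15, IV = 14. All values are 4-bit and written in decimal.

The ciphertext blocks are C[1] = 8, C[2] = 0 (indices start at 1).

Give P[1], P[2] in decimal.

P[1] = 5, P[2] = 12

OFB decryption: S_i = E(K, S_{i−1}) with S_{0} = IV; P_i = C_i ⊕ S_i.
P[1]: S = E(K, 14) = 13; 8 ⊕ 13 = 5.
P[2]: S = E(K, 13) = 12; 0 ⊕ 12 = 12.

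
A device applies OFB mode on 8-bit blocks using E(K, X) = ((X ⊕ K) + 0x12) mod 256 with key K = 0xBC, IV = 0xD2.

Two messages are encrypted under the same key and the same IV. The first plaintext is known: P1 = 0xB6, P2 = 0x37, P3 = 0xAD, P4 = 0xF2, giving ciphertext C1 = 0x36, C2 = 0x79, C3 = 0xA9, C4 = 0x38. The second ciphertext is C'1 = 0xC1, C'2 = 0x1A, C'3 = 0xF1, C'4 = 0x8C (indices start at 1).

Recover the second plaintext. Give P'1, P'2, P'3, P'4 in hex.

P'1 = 0x41, P'2 = 0x54, P'3 = 0xF5, P'4 = 0x46

In OFB with a reused IV, both messages share the same keystream S_i, so C_i ⊕ C'_i = P_i ⊕ P'_i and thus P'_i = P_i ⊕ C_i ⊕ C'_i.
P'1: 0xB6 ⊕ 0x36 ⊕ 0xC1 = 0x41.
P'2: 0x37 ⊕ 0x79 ⊕ 0x1A = 0x54.
P'3: 0xAD ⊕ 0xA9 ⊕ 0xF1 = 0xF5.
P'4: 0xF2 ⊕ 0x38 ⊕ 0x8C = 0x46.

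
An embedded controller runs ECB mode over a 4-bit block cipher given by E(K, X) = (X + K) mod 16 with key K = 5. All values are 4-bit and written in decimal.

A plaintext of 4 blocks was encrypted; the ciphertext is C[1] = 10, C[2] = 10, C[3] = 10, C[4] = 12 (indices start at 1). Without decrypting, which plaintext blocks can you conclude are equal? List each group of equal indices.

P[1] = P[2] = P[3]

ECB encrypts each block independently with the same key, so equal ciphertext blocks imply equal plaintext blocks.
C[1] = C[2] = C[3] = 10, so P[1] = P[2] = P[3].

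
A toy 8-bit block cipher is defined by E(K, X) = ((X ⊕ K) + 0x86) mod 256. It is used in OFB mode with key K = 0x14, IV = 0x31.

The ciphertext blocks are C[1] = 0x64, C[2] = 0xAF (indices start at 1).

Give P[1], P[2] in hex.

P[1] = 0xCF, P[2] = 0xEA

OFB decryption: S_i = E(K, S_{i−1}) with S_{0} = IV; P_i = C_i ⊕ S_i.
P[1]: S = E(K, 0x31) = 0xAB; 0x64 ⊕ 0xAB = 0xCF.
P[2]: S = E(K, 0xAB) = 0x45; 0xAF ⊕ 0x45 = 0xEA.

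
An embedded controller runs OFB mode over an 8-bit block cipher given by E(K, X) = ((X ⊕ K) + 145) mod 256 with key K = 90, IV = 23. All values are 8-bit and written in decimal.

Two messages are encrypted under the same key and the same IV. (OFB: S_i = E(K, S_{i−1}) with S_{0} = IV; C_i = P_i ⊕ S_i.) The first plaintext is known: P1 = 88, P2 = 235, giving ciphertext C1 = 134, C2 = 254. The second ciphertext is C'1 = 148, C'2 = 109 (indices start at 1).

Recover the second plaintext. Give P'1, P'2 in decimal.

P'1 = 74, P'2 = 120

In OFB with a reused IV, both messages share the same keystream S_i, so C_i ⊕ C'_i = P_i ⊕ P'_i and thus P'_i = P_i ⊕ C_i ⊕ C'_i.
P'1: 88 ⊕ 134 ⊕ 148 = 74.
P'2: 235 ⊕ 254 ⊕ 109 = 120.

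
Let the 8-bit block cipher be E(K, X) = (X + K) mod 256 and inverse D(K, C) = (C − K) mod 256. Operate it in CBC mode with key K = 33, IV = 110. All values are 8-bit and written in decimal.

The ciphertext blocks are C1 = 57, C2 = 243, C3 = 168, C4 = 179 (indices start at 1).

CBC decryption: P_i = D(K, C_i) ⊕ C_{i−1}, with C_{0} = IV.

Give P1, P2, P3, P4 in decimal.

P1: D(K, 57) = 24; 24 ⊕ 110 = 118.
P2: D(K, 243) = 210; 210 ⊕ 57 = 235.
P3: D(K, 168) = 135; 135 ⊕ 243 = 116.
P4: D(K, 179) = 146; 146 ⊕ 168 = 58.

P1 = 118, P2 = 235, P3 = 116, P4 = 58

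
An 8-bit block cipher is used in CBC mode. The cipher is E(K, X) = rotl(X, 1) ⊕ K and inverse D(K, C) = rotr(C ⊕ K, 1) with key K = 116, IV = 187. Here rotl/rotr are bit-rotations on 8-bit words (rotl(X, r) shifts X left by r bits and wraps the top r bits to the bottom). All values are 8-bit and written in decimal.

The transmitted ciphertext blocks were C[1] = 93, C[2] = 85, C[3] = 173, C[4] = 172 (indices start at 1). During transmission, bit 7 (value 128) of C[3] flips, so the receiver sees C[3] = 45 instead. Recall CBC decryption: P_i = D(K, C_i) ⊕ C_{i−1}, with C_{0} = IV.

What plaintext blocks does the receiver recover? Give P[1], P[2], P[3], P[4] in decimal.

P[1] = 47, P[2] = 205, P[3] = 249, P[4] = 65

Only C[3] changed, to 45. In CBC, a change in C_i garbles P_i and flips the same bit in P_{i+1}. Decrypting the received ciphertext:
P[1]: D(K, 93) = 148; 148 ⊕ 187 = 47.
P[2]: D(K, 85) = 144; 144 ⊕ 93 = 205.
P[3]: D(K, 45) = 172; 172 ⊕ 85 = 249.
P[4]: D(K, 172) = 108; 108 ⊕ 45 = 65.
Blocks that differ from the original plaintext: P[3], P[4].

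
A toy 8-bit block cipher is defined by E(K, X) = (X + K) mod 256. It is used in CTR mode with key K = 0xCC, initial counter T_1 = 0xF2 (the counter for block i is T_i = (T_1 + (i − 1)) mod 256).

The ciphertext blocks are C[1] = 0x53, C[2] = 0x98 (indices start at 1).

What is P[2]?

P[2] = 0x27

CTR decryption: S_i = E(K, T_i) where T_i is the counter for block i; P_i = C_i ⊕ S_i.
P[2]: T = 0xF3, S = E(K, T) = 0xBF; 0x98 ⊕ 0xBF = 0x27.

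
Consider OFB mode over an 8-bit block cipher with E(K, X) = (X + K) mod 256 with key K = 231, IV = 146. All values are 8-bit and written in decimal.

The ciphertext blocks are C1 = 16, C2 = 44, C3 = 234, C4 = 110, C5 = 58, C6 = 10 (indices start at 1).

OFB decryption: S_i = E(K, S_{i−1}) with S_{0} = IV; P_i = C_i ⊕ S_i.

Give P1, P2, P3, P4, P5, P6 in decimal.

P1: S = E(K, 146) = 121; 16 ⊕ 121 = 105.
P2: S = E(K, 121) = 96; 44 ⊕ 96 = 76.
P3: S = E(K, 96) = 71; 234 ⊕ 71 = 173.
P4: S = E(K, 71) = 46; 110 ⊕ 46 = 64.
P5: S = E(K, 46) = 21; 58 ⊕ 21 = 47.
P6: S = E(K, 21) = 252; 10 ⊕ 252 = 246.

P1 = 105, P2 = 76, P3 = 173, P4 = 64, P5 = 47, P6 = 246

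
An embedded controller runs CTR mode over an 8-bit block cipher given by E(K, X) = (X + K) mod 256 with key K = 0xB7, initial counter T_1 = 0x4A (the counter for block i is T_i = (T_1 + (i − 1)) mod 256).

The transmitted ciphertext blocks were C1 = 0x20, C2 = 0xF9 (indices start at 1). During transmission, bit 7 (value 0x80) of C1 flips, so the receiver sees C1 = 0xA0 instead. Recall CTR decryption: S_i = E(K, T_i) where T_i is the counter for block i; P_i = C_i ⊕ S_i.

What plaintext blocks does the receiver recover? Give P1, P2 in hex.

P1 = 0xA1, P2 = 0xFB

Only C1 changed, to 0xA0. In CTR, a change in C_i flips the same bit in P_i only; the keystream is unaffected. Decrypting the received ciphertext:
P1: T = 0x4A, S = E(K, T) = 0x01; 0xA0 ⊕ 0x01 = 0xA1.
P2: T = 0x4B, S = E(K, T) = 0x02; 0xF9 ⊕ 0x02 = 0xFB.
Blocks that differ from the original plaintext: P1.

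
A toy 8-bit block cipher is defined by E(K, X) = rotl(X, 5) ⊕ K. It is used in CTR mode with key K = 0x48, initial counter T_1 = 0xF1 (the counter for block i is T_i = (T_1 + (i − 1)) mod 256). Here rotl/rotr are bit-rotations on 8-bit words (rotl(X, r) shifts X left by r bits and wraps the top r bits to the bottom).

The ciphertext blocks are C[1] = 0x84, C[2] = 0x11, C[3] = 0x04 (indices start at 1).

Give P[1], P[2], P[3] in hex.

P[1] = 0xF2, P[2] = 0x07, P[3] = 0x32

CTR decryption: S_i = E(K, T_i) where T_i is the counter for block i; P_i = C_i ⊕ S_i.
P[1]: T = 0xF1, S = E(K, T) = 0x76; 0x84 ⊕ 0x76 = 0xF2.
P[2]: T = 0xF2, S = E(K, T) = 0x16; 0x11 ⊕ 0x16 = 0x07.
P[3]: T = 0xF3, S = E(K, T) = 0x36; 0x04 ⊕ 0x36 = 0x32.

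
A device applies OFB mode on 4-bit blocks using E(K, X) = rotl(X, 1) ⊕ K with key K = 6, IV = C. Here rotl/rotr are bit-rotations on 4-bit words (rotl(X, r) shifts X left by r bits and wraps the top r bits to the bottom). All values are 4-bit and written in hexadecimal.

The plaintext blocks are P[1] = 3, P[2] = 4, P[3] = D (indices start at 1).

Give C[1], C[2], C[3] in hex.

C[1] = C, C[2] = D, C[3] = 8

OFB encryption: S_i = E(K, S_{i−1}) with S_{0} = IV; C_i = P_i ⊕ S_i.
C[1]: S = E(K, C) = F; 3 ⊕ F = C.
C[2]: S = E(K, F) = 9; 4 ⊕ 9 = D.
C[3]: S = E(K, 9) = 5; D ⊕ 5 = 8.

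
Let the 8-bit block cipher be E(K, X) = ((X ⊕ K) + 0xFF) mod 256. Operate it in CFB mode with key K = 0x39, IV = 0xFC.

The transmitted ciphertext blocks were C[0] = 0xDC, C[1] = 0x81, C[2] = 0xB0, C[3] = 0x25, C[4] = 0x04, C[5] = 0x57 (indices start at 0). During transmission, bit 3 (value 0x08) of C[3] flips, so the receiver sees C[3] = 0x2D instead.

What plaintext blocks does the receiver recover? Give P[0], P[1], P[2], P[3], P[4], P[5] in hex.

P[0] = 0x18, P[1] = 0x65, P[2] = 0x07, P[3] = 0xA5, P[4] = 0x17, P[5] = 0x6B

CFB decryption: P_i = C_i ⊕ E(K, C_{i−1}), with C_{−1} = IV.
Only C[3] changed, to 0x2D. In CFB, a change in C_i flips the same bit in P_i and garbles P_{i+1}. Decrypting the received ciphertext:
P[0]: E(K, 0xFC) = 0xC4; 0xDC ⊕ 0xC4 = 0x18.
P[1]: E(K, 0xDC) = 0xE4; 0x81 ⊕ 0xE4 = 0x65.
P[2]: E(K, 0x81) = 0xB7; 0xB0 ⊕ 0xB7 = 0x07.
P[3]: E(K, 0xB0) = 0x88; 0x2D ⊕ 0x88 = 0xA5.
P[4]: E(K, 0x2D) = 0x13; 0x04 ⊕ 0x13 = 0x17.
P[5]: E(K, 0x04) = 0x3C; 0x57 ⊕ 0x3C = 0x6B.
Blocks that differ from the original plaintext: P[3], P[4].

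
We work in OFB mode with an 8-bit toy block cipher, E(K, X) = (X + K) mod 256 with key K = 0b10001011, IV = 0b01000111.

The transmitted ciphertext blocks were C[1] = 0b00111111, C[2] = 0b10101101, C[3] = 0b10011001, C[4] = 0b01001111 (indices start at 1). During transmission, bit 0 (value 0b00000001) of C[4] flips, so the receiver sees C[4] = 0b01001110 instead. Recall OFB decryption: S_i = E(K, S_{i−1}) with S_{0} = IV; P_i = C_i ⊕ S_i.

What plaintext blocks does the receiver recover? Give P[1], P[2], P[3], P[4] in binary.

Only C[4] changed, to 0b01001110. In OFB, a change in C_i flips the same bit in P_i only; the keystream is unaffected. Decrypting the received ciphertext:
P[1]: S = E(K, 0b01000111) = 0b11010010; 0b00111111 ⊕ 0b11010010 = 0b11101101.
P[2]: S = E(K, 0b11010010) = 0b01011101; 0b10101101 ⊕ 0b01011101 = 0b11110000.
P[3]: S = E(K, 0b01011101) = 0b11101000; 0b10011001 ⊕ 0b11101000 = 0b01110001.
P[4]: S = E(K, 0b11101000) = 0b01110011; 0b01001110 ⊕ 0b01110011 = 0b00111101.
Blocks that differ from the original plaintext: P[4].

P[1] = 0b11101101, P[2] = 0b11110000, P[3] = 0b01110001, P[4] = 0b00111101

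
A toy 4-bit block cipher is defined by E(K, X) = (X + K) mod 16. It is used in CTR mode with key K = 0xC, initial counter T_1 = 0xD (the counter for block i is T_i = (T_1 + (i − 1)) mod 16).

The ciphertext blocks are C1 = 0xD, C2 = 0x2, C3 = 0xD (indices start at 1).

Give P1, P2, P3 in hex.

CTR decryption: S_i = E(K, T_i) where T_i is the counter for block i; P_i = C_i ⊕ S_i.
P1: T = 0xD, S = E(K, T) = 0x9; 0xD ⊕ 0x9 = 0x4.
P2: T = 0xE, S = E(K, T) = 0xA; 0x2 ⊕ 0xA = 0x8.
P3: T = 0xF, S = E(K, T) = 0xB; 0xD ⊕ 0xB = 0x6.

P1 = 0x4, P2 = 0x8, P3 = 0x6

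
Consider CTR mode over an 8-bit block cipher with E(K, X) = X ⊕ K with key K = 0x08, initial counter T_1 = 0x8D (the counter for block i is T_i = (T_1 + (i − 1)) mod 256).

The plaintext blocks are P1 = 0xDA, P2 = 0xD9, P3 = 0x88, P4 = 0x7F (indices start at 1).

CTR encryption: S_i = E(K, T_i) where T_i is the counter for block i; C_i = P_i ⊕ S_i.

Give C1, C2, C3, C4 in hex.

C1 = 0x5F, C2 = 0x5F, C3 = 0x0F, C4 = 0xE7

C1: T = 0x8D, S = E(K, T) = 0x85; 0xDA ⊕ 0x85 = 0x5F.
C2: T = 0x8E, S = E(K, T) = 0x86; 0xD9 ⊕ 0x86 = 0x5F.
C3: T = 0x8F, S = E(K, T) = 0x87; 0x88 ⊕ 0x87 = 0x0F.
C4: T = 0x90, S = E(K, T) = 0x98; 0x7F ⊕ 0x98 = 0xE7.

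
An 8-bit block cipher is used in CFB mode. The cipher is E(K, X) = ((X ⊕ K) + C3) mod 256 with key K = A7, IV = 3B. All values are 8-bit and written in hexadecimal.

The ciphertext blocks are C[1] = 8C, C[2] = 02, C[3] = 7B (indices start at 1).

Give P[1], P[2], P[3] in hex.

CFB decryption: P_i = C_i ⊕ E(K, C_{i−1}), with C_{0} = IV.
P[1]: E(K, 3B) = 5F; 8C ⊕ 5F = D3.
P[2]: E(K, 8C) = EE; 02 ⊕ EE = EC.
P[3]: E(K, 02) = 68; 7B ⊕ 68 = 13.

P[1] = D3, P[2] = EC, P[3] = 13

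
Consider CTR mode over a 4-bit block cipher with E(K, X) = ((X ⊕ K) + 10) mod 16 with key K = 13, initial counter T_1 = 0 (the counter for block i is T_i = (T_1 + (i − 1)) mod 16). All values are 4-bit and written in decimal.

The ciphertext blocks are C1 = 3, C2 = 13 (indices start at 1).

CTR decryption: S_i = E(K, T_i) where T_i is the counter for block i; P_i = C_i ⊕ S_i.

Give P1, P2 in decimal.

P1: T = 0, S = E(K, T) = 7; 3 ⊕ 7 = 4.
P2: T = 1, S = E(K, T) = 6; 13 ⊕ 6 = 11.

P1 = 4, P2 = 11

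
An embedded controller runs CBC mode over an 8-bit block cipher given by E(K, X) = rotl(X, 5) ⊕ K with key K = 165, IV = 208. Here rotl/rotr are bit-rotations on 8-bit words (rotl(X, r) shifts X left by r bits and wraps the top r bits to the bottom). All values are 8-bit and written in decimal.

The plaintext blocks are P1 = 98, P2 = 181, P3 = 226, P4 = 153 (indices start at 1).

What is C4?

C4 = 28

CBC encryption: C_i = E(K, P_i ⊕ C_{i−1}), with C_{0} = IV.
C1: P1 ⊕ 208 = 178; E(K, 178) = 243.
C2: P2 ⊕ 243 = 70; E(K, 70) = 109.
C3: P3 ⊕ 109 = 143; E(K, 143) = 84.
C4: P4 ⊕ 84 = 205; E(K, 205) = 28.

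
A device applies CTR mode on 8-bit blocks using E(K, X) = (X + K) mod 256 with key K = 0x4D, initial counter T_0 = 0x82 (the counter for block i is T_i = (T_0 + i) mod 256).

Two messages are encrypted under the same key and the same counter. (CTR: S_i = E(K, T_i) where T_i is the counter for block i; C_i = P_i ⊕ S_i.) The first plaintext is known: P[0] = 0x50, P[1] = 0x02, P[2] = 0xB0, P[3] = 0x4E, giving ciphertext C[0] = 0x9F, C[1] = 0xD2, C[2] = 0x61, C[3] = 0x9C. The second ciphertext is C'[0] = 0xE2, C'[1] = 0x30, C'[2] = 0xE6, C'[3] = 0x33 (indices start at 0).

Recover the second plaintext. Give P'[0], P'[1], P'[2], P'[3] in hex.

In CTR with a reused counter, both messages share the same keystream S_i, so C_i ⊕ C'_i = P_i ⊕ P'_i and thus P'_i = P_i ⊕ C_i ⊕ C'_i.
P'[0]: 0x50 ⊕ 0x9F ⊕ 0xE2 = 0x2D.
P'[1]: 0x02 ⊕ 0xD2 ⊕ 0x30 = 0xE0.
P'[2]: 0xB0 ⊕ 0x61 ⊕ 0xE6 = 0x37.
P'[3]: 0x4E ⊕ 0x9C ⊕ 0x33 = 0xE1.

P'[0] = 0x2D, P'[1] = 0xE0, P'[2] = 0x37, P'[3] = 0xE1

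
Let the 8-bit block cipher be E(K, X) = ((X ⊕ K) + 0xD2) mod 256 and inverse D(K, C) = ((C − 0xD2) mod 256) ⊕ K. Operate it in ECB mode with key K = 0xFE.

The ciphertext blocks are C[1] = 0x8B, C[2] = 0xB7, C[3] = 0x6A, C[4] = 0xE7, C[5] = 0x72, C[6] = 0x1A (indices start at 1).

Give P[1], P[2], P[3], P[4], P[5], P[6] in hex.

P[1] = 0x47, P[2] = 0x1B, P[3] = 0x66, P[4] = 0xEB, P[5] = 0x5E, P[6] = 0xB6

ECB decryption: P_i = D(K, C_i).
P[1]: D(K, 0x8B) = 0x47.
P[2]: D(K, 0xB7) = 0x1B.
P[3]: D(K, 0x6A) = 0x66.
P[4]: D(K, 0xE7) = 0xEB.
P[5]: D(K, 0x72) = 0x5E.
P[6]: D(K, 0x1A) = 0xB6.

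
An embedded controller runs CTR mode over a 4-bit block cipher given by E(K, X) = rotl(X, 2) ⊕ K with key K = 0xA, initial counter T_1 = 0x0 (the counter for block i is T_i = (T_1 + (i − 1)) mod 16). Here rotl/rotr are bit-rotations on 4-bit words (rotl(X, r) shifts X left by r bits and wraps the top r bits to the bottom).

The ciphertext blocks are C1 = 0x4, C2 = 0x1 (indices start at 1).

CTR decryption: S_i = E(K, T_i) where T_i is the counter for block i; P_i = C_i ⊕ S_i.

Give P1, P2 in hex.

P1: T = 0x0, S = E(K, T) = 0xA; 0x4 ⊕ 0xA = 0xE.
P2: T = 0x1, S = E(K, T) = 0xE; 0x1 ⊕ 0xE = 0xF.

P1 = 0xE, P2 = 0xF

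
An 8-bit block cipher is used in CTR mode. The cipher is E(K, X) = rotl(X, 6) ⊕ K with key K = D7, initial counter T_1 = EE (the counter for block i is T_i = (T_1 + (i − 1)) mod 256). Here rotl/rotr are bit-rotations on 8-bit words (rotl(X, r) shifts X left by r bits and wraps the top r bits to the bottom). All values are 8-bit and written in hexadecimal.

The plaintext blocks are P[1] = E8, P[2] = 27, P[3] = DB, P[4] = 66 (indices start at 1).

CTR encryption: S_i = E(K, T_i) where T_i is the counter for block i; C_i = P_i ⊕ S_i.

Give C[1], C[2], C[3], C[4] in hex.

C[1]: T = EE, S = E(K, T) = 6C; E8 ⊕ 6C = 84.
C[2]: T = EF, S = E(K, T) = 2C; 27 ⊕ 2C = 0B.
C[3]: T = F0, S = E(K, T) = EB; DB ⊕ EB = 30.
C[4]: T = F1, S = E(K, T) = AB; 66 ⊕ AB = CD.

C[1] = 84, C[2] = 0B, C[3] = 30, C[4] = CD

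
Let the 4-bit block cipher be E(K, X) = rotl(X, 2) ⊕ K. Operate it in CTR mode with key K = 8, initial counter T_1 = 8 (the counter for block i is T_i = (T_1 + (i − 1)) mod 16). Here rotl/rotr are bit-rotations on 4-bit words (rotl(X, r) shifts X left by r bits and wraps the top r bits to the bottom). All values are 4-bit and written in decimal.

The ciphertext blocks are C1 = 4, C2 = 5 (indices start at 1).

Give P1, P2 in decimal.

CTR decryption: S_i = E(K, T_i) where T_i is the counter for block i; P_i = C_i ⊕ S_i.
P1: T = 8, S = E(K, T) = 10; 4 ⊕ 10 = 14.
P2: T = 9, S = E(K, T) = 14; 5 ⊕ 14 = 11.

P1 = 14, P2 = 11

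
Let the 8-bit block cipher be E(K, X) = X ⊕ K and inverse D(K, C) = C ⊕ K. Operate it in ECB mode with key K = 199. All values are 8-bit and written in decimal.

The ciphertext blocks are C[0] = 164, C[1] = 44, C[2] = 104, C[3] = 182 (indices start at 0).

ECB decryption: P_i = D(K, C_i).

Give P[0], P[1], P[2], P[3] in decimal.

P[0]: D(K, 164) = 99.
P[1]: D(K, 44) = 235.
P[2]: D(K, 104) = 175.
P[3]: D(K, 182) = 113.

P[0] = 99, P[1] = 235, P[2] = 175, P[3] = 113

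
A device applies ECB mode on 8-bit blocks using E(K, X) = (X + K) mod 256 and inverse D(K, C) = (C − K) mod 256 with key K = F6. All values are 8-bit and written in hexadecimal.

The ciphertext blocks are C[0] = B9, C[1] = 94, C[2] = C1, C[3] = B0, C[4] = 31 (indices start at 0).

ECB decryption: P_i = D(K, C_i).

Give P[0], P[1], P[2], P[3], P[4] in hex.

P[0]: D(K, B9) = C3.
P[1]: D(K, 94) = 9E.
P[2]: D(K, C1) = CB.
P[3]: D(K, B0) = BA.
P[4]: D(K, 31) = 3B.

P[0] = C3, P[1] = 9E, P[2] = CB, P[3] = BA, P[4] = 3B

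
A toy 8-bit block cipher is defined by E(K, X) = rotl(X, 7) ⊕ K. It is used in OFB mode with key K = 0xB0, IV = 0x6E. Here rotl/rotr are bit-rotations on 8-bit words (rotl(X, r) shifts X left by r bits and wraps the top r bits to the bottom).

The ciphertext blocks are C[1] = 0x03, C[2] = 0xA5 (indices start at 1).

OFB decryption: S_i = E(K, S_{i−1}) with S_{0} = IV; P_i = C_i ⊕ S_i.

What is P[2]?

P[1]: S = E(K, 0x6E) = 0x87; 0x03 ⊕ 0x87 = 0x84.
P[2]: S = E(K, 0x87) = 0x73; 0xA5 ⊕ 0x73 = 0xD6.

P[2] = 0xD6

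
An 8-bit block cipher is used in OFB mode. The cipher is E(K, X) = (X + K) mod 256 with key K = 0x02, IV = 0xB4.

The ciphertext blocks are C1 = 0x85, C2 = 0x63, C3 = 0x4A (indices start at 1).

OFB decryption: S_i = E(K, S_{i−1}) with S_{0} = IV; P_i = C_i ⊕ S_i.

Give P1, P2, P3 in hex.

P1 = 0x33, P2 = 0xDB, P3 = 0xF0

P1: S = E(K, 0xB4) = 0xB6; 0x85 ⊕ 0xB6 = 0x33.
P2: S = E(K, 0xB6) = 0xB8; 0x63 ⊕ 0xB8 = 0xDB.
P3: S = E(K, 0xB8) = 0xBA; 0x4A ⊕ 0xBA = 0xF0.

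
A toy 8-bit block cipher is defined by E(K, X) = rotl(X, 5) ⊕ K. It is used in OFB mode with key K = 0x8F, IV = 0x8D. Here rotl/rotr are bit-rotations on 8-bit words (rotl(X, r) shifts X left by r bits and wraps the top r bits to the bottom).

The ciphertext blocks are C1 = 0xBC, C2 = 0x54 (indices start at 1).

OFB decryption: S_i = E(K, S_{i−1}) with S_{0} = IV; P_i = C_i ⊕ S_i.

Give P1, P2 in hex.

P1 = 0x82, P2 = 0x1C

P1: S = E(K, 0x8D) = 0x3E; 0xBC ⊕ 0x3E = 0x82.
P2: S = E(K, 0x3E) = 0x48; 0x54 ⊕ 0x48 = 0x1C.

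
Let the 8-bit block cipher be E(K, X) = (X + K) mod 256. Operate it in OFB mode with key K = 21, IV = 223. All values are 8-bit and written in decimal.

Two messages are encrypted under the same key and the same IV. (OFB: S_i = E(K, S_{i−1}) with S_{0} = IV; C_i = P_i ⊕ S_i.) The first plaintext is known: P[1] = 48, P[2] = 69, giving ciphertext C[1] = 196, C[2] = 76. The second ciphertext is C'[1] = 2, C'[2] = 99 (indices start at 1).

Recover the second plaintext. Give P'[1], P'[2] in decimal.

In OFB with a reused IV, both messages share the same keystream S_i, so C_i ⊕ C'_i = P_i ⊕ P'_i and thus P'_i = P_i ⊕ C_i ⊕ C'_i.
P'[1]: 48 ⊕ 196 ⊕ 2 = 246.
P'[2]: 69 ⊕ 76 ⊕ 99 = 106.

P'[1] = 246, P'[2] = 106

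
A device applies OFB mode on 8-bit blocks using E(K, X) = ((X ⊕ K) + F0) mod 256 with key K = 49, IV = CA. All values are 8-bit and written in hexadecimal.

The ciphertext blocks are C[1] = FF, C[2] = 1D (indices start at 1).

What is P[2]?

P[2] = 37

OFB decryption: S_i = E(K, S_{i−1}) with S_{0} = IV; P_i = C_i ⊕ S_i.
P[1]: S = E(K, CA) = 73; FF ⊕ 73 = 8C.
P[2]: S = E(K, 73) = 2A; 1D ⊕ 2A = 37.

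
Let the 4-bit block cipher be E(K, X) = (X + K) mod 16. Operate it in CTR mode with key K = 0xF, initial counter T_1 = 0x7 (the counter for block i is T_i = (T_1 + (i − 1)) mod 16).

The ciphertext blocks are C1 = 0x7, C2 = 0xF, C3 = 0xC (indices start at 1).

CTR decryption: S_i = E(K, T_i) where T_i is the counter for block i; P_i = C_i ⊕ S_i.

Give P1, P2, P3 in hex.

P1: T = 0x7, S = E(K, T) = 0x6; 0x7 ⊕ 0x6 = 0x1.
P2: T = 0x8, S = E(K, T) = 0x7; 0xF ⊕ 0x7 = 0x8.
P3: T = 0x9, S = E(K, T) = 0x8; 0xC ⊕ 0x8 = 0x4.

P1 = 0x1, P2 = 0x8, P3 = 0x4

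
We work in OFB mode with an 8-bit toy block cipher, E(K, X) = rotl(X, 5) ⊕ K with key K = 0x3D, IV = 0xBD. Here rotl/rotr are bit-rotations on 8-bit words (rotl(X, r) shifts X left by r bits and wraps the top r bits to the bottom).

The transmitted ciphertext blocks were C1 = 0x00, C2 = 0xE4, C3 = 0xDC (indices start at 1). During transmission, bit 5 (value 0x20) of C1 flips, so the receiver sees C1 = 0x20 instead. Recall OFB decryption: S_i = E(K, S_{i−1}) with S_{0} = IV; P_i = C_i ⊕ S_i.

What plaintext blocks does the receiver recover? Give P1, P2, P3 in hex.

P1 = 0xAA, P2 = 0x88, P3 = 0x6C

Only C1 changed, to 0x20. In OFB, a change in C_i flips the same bit in P_i only; the keystream is unaffected. Decrypting the received ciphertext:
P1: S = E(K, 0xBD) = 0x8A; 0x20 ⊕ 0x8A = 0xAA.
P2: S = E(K, 0x8A) = 0x6C; 0xE4 ⊕ 0x6C = 0x88.
P3: S = E(K, 0x6C) = 0xB0; 0xDC ⊕ 0xB0 = 0x6C.
Blocks that differ from the original plaintext: P1.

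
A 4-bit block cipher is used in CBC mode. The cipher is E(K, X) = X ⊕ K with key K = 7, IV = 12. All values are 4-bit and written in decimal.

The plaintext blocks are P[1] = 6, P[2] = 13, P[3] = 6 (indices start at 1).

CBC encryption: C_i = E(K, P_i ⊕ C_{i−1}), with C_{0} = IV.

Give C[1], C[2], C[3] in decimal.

C[1] = 13, C[2] = 7, C[3] = 6

C[1]: P[1] ⊕ 12 = 10; E(K, 10) = 13.
C[2]: P[2] ⊕ 13 = 0; E(K, 0) = 7.
C[3]: P[3] ⊕ 7 = 1; E(K, 1) = 6.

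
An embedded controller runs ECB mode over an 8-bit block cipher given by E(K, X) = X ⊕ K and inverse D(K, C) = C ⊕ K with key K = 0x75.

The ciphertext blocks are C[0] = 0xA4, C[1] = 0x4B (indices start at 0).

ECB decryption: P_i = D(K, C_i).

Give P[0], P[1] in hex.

P[0]: D(K, 0xA4) = 0xD1.
P[1]: D(K, 0x4B) = 0x3E.

P[0] = 0xD1, P[1] = 0x3E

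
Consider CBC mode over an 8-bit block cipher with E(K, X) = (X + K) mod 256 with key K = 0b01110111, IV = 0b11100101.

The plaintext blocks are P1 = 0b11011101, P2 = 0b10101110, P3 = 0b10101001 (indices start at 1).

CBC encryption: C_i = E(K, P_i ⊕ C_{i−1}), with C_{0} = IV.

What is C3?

C1: P1 ⊕ 0b11100101 = 0b00111000; E(K, 0b00111000) = 0b10101111.
C2: P2 ⊕ 0b10101111 = 0b00000001; E(K, 0b00000001) = 0b01111000.
C3: P3 ⊕ 0b01111000 = 0b11010001; E(K, 0b11010001) = 0b01001000.

C3 = 0b01001000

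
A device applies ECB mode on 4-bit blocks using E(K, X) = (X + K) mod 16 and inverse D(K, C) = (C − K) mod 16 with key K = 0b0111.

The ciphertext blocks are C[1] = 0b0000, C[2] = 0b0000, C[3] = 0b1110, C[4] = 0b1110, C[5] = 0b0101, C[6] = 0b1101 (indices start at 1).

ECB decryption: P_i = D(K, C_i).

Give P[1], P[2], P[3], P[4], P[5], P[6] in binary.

P[1] = 0b1001, P[2] = 0b1001, P[3] = 0b0111, P[4] = 0b0111, P[5] = 0b1110, P[6] = 0b0110

P[1]: D(K, 0b0000) = 0b1001.
P[2]: D(K, 0b0000) = 0b1001.
P[3]: D(K, 0b1110) = 0b0111.
P[4]: D(K, 0b1110) = 0b0111.
P[5]: D(K, 0b0101) = 0b1110.
P[6]: D(K, 0b1101) = 0b0110.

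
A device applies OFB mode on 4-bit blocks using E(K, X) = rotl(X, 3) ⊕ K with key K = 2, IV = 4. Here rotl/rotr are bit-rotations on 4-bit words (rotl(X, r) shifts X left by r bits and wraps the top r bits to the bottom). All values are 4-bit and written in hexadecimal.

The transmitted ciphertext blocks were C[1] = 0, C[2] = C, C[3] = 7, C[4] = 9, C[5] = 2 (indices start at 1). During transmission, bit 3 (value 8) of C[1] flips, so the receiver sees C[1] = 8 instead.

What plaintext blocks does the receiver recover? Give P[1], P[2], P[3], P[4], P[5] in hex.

OFB decryption: S_i = E(K, S_{i−1}) with S_{0} = IV; P_i = C_i ⊕ S_i.
Only C[1] changed, to 8. In OFB, a change in C_i flips the same bit in P_i only; the keystream is unaffected. Decrypting the received ciphertext:
P[1]: S = E(K, 4) = 0; 8 ⊕ 0 = 8.
P[2]: S = E(K, 0) = 2; C ⊕ 2 = E.
P[3]: S = E(K, 2) = 3; 7 ⊕ 3 = 4.
P[4]: S = E(K, 3) = B; 9 ⊕ B = 2.
P[5]: S = E(K, B) = F; 2 ⊕ F = D.
Blocks that differ from the original plaintext: P[1].

P[1] = 8, P[2] = E, P[3] = 4, P[4] = 2, P[5] = D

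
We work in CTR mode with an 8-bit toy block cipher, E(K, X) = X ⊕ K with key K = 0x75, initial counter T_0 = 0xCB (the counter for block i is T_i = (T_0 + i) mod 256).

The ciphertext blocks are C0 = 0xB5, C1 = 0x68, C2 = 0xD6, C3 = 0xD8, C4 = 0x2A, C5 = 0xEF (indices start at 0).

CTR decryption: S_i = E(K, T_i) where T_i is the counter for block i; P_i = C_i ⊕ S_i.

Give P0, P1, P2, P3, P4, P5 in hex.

P0 = 0x0B, P1 = 0xD1, P2 = 0x6E, P3 = 0x63, P4 = 0x90, P5 = 0x4A

P0: T = 0xCB, S = E(K, T) = 0xBE; 0xB5 ⊕ 0xBE = 0x0B.
P1: T = 0xCC, S = E(K, T) = 0xB9; 0x68 ⊕ 0xB9 = 0xD1.
P2: T = 0xCD, S = E(K, T) = 0xB8; 0xD6 ⊕ 0xB8 = 0x6E.
P3: T = 0xCE, S = E(K, T) = 0xBB; 0xD8 ⊕ 0xBB = 0x63.
P4: T = 0xCF, S = E(K, T) = 0xBA; 0x2A ⊕ 0xBA = 0x90.
P5: T = 0xD0, S = E(K, T) = 0xA5; 0xEF ⊕ 0xA5 = 0x4A.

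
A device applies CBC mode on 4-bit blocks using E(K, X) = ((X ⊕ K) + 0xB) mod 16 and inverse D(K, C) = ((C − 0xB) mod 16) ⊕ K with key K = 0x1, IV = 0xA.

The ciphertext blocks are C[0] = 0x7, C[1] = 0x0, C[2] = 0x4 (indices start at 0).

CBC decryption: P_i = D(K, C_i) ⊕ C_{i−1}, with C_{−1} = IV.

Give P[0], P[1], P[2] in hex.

P[0] = 0x7, P[1] = 0x3, P[2] = 0x8

P[0]: D(K, 0x7) = 0xD; 0xD ⊕ 0xA = 0x7.
P[1]: D(K, 0x0) = 0x4; 0x4 ⊕ 0x7 = 0x3.
P[2]: D(K, 0x4) = 0x8; 0x8 ⊕ 0x0 = 0x8.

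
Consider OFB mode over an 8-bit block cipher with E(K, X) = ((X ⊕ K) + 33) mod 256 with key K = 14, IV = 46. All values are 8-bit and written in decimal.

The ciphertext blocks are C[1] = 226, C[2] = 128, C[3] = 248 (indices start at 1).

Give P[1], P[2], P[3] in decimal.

OFB decryption: S_i = E(K, S_{i−1}) with S_{0} = IV; P_i = C_i ⊕ S_i.
P[1]: S = E(K, 46) = 65; 226 ⊕ 65 = 163.
P[2]: S = E(K, 65) = 112; 128 ⊕ 112 = 240.
P[3]: S = E(K, 112) = 159; 248 ⊕ 159 = 103.

P[1] = 163, P[2] = 240, P[3] = 103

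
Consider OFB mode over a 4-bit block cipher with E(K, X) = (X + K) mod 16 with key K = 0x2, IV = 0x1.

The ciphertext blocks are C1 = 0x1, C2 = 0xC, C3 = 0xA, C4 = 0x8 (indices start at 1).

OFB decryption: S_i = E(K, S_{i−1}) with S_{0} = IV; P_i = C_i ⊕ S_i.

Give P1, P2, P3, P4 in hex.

P1 = 0x2, P2 = 0x9, P3 = 0xD, P4 = 0x1

P1: S = E(K, 0x1) = 0x3; 0x1 ⊕ 0x3 = 0x2.
P2: S = E(K, 0x3) = 0x5; 0xC ⊕ 0x5 = 0x9.
P3: S = E(K, 0x5) = 0x7; 0xA ⊕ 0x7 = 0xD.
P4: S = E(K, 0x7) = 0x9; 0x8 ⊕ 0x9 = 0x1.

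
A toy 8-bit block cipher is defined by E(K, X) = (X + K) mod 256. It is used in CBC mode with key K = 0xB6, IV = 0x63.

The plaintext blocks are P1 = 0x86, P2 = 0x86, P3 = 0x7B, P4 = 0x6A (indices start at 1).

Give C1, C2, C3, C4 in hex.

C1 = 0x9B, C2 = 0xD3, C3 = 0x5E, C4 = 0xEA

CBC encryption: C_i = E(K, P_i ⊕ C_{i−1}), with C_{0} = IV.
C1: P1 ⊕ 0x63 = 0xE5; E(K, 0xE5) = 0x9B.
C2: P2 ⊕ 0x9B = 0x1D; E(K, 0x1D) = 0xD3.
C3: P3 ⊕ 0xD3 = 0xA8; E(K, 0xA8) = 0x5E.
C4: P4 ⊕ 0x5E = 0x34; E(K, 0x34) = 0xEA.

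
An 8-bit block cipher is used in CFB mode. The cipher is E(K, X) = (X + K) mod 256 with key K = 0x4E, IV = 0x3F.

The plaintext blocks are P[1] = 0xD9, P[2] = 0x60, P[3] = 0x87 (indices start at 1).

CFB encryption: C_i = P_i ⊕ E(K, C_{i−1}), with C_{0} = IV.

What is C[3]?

C[1]: E(K, 0x3F) = 0x8D; 0xD9 ⊕ 0x8D = 0x54.
C[2]: E(K, 0x54) = 0xA2; 0x60 ⊕ 0xA2 = 0xC2.
C[3]: E(K, 0xC2) = 0x10; 0x87 ⊕ 0x10 = 0x97.

C[3] = 0x97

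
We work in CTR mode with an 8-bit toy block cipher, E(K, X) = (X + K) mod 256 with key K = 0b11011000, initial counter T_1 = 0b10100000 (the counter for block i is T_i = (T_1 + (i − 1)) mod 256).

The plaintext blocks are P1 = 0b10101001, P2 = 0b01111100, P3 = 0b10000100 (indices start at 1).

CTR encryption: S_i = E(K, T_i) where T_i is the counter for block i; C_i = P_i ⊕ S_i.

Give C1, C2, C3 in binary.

C1 = 0b11010001, C2 = 0b00000101, C3 = 0b11111110

C1: T = 0b10100000, S = E(K, T) = 0b01111000; 0b10101001 ⊕ 0b01111000 = 0b11010001.
C2: T = 0b10100001, S = E(K, T) = 0b01111001; 0b01111100 ⊕ 0b01111001 = 0b00000101.
C3: T = 0b10100010, S = E(K, T) = 0b01111010; 0b10000100 ⊕ 0b01111010 = 0b11111110.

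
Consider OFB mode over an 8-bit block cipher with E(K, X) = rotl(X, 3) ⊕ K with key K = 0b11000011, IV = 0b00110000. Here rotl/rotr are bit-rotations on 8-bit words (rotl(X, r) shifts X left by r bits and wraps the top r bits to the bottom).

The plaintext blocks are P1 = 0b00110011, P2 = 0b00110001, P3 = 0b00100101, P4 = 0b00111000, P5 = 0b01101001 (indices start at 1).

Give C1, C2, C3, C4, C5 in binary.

C1 = 0b01110001, C2 = 0b11100000, C3 = 0b01101000, C4 = 0b10010001, C5 = 0b11100111

OFB encryption: S_i = E(K, S_{i−1}) with S_{0} = IV; C_i = P_i ⊕ S_i.
C1: S = E(K, 0b00110000) = 0b01000010; 0b00110011 ⊕ 0b01000010 = 0b01110001.
C2: S = E(K, 0b01000010) = 0b11010001; 0b00110001 ⊕ 0b11010001 = 0b11100000.
C3: S = E(K, 0b11010001) = 0b01001101; 0b00100101 ⊕ 0b01001101 = 0b01101000.
C4: S = E(K, 0b01001101) = 0b10101001; 0b00111000 ⊕ 0b10101001 = 0b10010001.
C5: S = E(K, 0b10101001) = 0b10001110; 0b01101001 ⊕ 0b10001110 = 0b11100111.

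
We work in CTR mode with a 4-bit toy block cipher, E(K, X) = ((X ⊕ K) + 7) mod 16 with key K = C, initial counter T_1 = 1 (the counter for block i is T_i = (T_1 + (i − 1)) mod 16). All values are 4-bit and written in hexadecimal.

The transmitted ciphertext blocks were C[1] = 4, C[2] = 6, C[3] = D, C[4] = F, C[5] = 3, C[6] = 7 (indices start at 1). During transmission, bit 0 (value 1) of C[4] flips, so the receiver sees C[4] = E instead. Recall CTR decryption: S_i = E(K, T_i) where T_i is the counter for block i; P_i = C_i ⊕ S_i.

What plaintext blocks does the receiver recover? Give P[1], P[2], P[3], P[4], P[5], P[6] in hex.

Only C[4] changed, to E. In CTR, a change in C_i flips the same bit in P_i only; the keystream is unaffected. Decrypting the received ciphertext:
P[1]: T = 1, S = E(K, T) = 4; 4 ⊕ 4 = 0.
P[2]: T = 2, S = E(K, T) = 5; 6 ⊕ 5 = 3.
P[3]: T = 3, S = E(K, T) = 6; D ⊕ 6 = B.
P[4]: T = 4, S = E(K, T) = F; E ⊕ F = 1.
P[5]: T = 5, S = E(K, T) = 0; 3 ⊕ 0 = 3.
P[6]: T = 6, S = E(K, T) = 1; 7 ⊕ 1 = 6.
Blocks that differ from the original plaintext: P[4].

P[1] = 0, P[2] = 3, P[3] = B, P[4] = 1, P[5] = 3, P[6] = 6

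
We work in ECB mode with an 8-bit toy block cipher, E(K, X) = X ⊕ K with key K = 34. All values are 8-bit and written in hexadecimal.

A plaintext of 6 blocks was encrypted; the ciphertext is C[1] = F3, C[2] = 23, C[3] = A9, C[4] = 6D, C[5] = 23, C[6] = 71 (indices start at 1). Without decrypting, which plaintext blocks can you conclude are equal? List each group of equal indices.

ECB encrypts each block independently with the same key, so equal ciphertext blocks imply equal plaintext blocks.
C[2] = C[5] = 23, so P[2] = P[5].

P[2] = P[5]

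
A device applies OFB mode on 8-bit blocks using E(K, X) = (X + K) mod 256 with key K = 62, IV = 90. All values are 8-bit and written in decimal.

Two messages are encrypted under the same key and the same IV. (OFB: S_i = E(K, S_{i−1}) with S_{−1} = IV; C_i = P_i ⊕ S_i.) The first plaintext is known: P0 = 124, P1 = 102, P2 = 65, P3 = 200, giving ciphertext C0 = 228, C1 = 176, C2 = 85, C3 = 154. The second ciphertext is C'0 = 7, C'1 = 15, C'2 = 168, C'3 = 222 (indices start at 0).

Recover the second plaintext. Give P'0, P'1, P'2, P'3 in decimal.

P'0 = 159, P'1 = 217, P'2 = 188, P'3 = 140

In OFB with a reused IV, both messages share the same keystream S_i, so C_i ⊕ C'_i = P_i ⊕ P'_i and thus P'_i = P_i ⊕ C_i ⊕ C'_i.
P'0: 124 ⊕ 228 ⊕ 7 = 159.
P'1: 102 ⊕ 176 ⊕ 15 = 217.
P'2: 65 ⊕ 85 ⊕ 168 = 188.
P'3: 200 ⊕ 154 ⊕ 222 = 140.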